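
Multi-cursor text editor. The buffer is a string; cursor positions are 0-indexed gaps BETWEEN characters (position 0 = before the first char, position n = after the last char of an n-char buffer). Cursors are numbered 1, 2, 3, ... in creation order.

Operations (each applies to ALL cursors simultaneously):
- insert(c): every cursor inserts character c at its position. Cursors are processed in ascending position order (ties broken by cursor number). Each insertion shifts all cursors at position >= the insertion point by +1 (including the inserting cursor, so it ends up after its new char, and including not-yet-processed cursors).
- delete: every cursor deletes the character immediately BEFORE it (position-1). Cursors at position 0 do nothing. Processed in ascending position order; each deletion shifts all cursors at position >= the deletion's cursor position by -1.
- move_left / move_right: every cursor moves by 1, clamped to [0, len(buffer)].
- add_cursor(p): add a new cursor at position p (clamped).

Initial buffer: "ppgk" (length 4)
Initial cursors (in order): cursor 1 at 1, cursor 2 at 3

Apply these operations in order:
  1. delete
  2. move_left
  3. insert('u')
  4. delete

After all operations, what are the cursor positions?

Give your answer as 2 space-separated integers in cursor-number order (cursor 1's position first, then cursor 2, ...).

After op 1 (delete): buffer="pk" (len 2), cursors c1@0 c2@1, authorship ..
After op 2 (move_left): buffer="pk" (len 2), cursors c1@0 c2@0, authorship ..
After op 3 (insert('u')): buffer="uupk" (len 4), cursors c1@2 c2@2, authorship 12..
After op 4 (delete): buffer="pk" (len 2), cursors c1@0 c2@0, authorship ..

Answer: 0 0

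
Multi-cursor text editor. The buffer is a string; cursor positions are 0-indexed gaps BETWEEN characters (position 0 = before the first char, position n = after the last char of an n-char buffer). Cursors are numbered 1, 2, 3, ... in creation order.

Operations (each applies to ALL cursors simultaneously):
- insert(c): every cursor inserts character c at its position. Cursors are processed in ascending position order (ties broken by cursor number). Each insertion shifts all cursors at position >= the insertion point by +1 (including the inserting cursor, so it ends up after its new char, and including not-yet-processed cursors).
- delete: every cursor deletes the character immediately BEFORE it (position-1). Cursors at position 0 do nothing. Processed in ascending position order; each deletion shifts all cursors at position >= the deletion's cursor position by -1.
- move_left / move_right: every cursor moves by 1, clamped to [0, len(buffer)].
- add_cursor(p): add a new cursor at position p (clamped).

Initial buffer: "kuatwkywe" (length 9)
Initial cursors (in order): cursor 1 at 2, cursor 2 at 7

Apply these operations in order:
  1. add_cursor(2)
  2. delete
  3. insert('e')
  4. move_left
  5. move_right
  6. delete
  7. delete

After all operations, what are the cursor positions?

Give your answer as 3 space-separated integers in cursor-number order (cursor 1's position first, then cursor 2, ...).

Answer: 0 3 0

Derivation:
After op 1 (add_cursor(2)): buffer="kuatwkywe" (len 9), cursors c1@2 c3@2 c2@7, authorship .........
After op 2 (delete): buffer="atwkwe" (len 6), cursors c1@0 c3@0 c2@4, authorship ......
After op 3 (insert('e')): buffer="eeatwkewe" (len 9), cursors c1@2 c3@2 c2@7, authorship 13....2..
After op 4 (move_left): buffer="eeatwkewe" (len 9), cursors c1@1 c3@1 c2@6, authorship 13....2..
After op 5 (move_right): buffer="eeatwkewe" (len 9), cursors c1@2 c3@2 c2@7, authorship 13....2..
After op 6 (delete): buffer="atwkwe" (len 6), cursors c1@0 c3@0 c2@4, authorship ......
After op 7 (delete): buffer="atwwe" (len 5), cursors c1@0 c3@0 c2@3, authorship .....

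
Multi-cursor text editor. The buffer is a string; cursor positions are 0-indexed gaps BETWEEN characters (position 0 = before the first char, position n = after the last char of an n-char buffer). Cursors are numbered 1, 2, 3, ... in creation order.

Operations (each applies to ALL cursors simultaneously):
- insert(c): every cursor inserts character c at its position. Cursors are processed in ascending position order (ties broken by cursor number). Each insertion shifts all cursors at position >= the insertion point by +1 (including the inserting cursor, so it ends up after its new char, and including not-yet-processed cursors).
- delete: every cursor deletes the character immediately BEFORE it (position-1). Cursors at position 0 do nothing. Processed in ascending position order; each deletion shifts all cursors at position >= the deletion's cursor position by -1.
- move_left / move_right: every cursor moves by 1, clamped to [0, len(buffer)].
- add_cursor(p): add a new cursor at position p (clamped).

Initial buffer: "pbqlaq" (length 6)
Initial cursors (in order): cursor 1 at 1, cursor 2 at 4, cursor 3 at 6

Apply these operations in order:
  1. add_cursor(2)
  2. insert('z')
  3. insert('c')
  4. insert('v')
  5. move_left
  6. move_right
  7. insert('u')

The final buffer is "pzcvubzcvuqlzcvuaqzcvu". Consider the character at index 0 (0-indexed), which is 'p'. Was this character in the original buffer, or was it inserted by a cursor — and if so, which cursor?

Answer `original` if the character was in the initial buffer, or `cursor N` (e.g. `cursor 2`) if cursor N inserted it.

After op 1 (add_cursor(2)): buffer="pbqlaq" (len 6), cursors c1@1 c4@2 c2@4 c3@6, authorship ......
After op 2 (insert('z')): buffer="pzbzqlzaqz" (len 10), cursors c1@2 c4@4 c2@7 c3@10, authorship .1.4..2..3
After op 3 (insert('c')): buffer="pzcbzcqlzcaqzc" (len 14), cursors c1@3 c4@6 c2@10 c3@14, authorship .11.44..22..33
After op 4 (insert('v')): buffer="pzcvbzcvqlzcvaqzcv" (len 18), cursors c1@4 c4@8 c2@13 c3@18, authorship .111.444..222..333
After op 5 (move_left): buffer="pzcvbzcvqlzcvaqzcv" (len 18), cursors c1@3 c4@7 c2@12 c3@17, authorship .111.444..222..333
After op 6 (move_right): buffer="pzcvbzcvqlzcvaqzcv" (len 18), cursors c1@4 c4@8 c2@13 c3@18, authorship .111.444..222..333
After op 7 (insert('u')): buffer="pzcvubzcvuqlzcvuaqzcvu" (len 22), cursors c1@5 c4@10 c2@16 c3@22, authorship .1111.4444..2222..3333
Authorship (.=original, N=cursor N): . 1 1 1 1 . 4 4 4 4 . . 2 2 2 2 . . 3 3 3 3
Index 0: author = original

Answer: original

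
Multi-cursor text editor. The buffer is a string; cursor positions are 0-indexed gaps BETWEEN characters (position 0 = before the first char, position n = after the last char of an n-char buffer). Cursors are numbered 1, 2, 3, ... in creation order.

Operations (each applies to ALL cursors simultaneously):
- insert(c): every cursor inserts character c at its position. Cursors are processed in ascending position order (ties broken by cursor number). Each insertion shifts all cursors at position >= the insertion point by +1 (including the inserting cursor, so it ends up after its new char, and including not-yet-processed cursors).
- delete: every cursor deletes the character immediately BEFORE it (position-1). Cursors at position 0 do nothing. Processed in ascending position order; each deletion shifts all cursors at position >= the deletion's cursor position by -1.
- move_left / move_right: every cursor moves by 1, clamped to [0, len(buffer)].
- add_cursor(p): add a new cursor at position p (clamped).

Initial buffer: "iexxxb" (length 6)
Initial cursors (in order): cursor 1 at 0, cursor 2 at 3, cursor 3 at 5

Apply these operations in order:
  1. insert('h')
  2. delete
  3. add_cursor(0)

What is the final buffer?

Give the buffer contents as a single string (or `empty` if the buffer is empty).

Answer: iexxxb

Derivation:
After op 1 (insert('h')): buffer="hiexhxxhb" (len 9), cursors c1@1 c2@5 c3@8, authorship 1...2..3.
After op 2 (delete): buffer="iexxxb" (len 6), cursors c1@0 c2@3 c3@5, authorship ......
After op 3 (add_cursor(0)): buffer="iexxxb" (len 6), cursors c1@0 c4@0 c2@3 c3@5, authorship ......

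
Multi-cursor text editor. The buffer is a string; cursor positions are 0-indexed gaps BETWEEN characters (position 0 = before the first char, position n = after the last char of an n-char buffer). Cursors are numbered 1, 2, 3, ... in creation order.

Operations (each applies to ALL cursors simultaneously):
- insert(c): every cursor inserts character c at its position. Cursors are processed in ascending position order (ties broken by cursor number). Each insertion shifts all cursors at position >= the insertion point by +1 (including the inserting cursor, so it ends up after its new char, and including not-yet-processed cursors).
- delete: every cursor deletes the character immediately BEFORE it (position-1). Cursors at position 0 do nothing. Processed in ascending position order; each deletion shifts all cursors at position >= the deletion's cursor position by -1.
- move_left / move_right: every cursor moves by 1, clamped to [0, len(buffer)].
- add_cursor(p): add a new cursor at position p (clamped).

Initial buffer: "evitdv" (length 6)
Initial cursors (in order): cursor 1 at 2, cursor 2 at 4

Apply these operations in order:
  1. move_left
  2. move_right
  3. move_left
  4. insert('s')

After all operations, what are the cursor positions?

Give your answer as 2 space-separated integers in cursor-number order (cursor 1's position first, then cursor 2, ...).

After op 1 (move_left): buffer="evitdv" (len 6), cursors c1@1 c2@3, authorship ......
After op 2 (move_right): buffer="evitdv" (len 6), cursors c1@2 c2@4, authorship ......
After op 3 (move_left): buffer="evitdv" (len 6), cursors c1@1 c2@3, authorship ......
After op 4 (insert('s')): buffer="esvistdv" (len 8), cursors c1@2 c2@5, authorship .1..2...

Answer: 2 5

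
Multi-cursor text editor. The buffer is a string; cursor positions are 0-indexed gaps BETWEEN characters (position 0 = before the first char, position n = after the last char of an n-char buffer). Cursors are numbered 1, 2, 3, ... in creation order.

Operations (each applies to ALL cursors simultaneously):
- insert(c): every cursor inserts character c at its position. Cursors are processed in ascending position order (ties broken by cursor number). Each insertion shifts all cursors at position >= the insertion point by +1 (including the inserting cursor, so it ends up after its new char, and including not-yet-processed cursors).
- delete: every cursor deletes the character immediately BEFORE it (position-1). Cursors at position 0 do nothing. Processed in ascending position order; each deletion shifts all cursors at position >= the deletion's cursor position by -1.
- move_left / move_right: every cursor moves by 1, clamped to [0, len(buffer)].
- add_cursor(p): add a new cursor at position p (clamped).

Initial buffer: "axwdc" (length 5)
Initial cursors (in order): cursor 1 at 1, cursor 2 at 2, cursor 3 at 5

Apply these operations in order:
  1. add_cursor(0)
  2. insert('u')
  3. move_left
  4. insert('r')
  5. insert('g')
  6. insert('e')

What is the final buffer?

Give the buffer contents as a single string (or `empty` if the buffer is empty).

After op 1 (add_cursor(0)): buffer="axwdc" (len 5), cursors c4@0 c1@1 c2@2 c3@5, authorship .....
After op 2 (insert('u')): buffer="uauxuwdcu" (len 9), cursors c4@1 c1@3 c2@5 c3@9, authorship 4.1.2...3
After op 3 (move_left): buffer="uauxuwdcu" (len 9), cursors c4@0 c1@2 c2@4 c3@8, authorship 4.1.2...3
After op 4 (insert('r')): buffer="ruaruxruwdcru" (len 13), cursors c4@1 c1@4 c2@7 c3@12, authorship 44.11.22...33
After op 5 (insert('g')): buffer="rguarguxrguwdcrgu" (len 17), cursors c4@2 c1@6 c2@10 c3@16, authorship 444.111.222...333
After op 6 (insert('e')): buffer="rgeuargeuxrgeuwdcrgeu" (len 21), cursors c4@3 c1@8 c2@13 c3@20, authorship 4444.1111.2222...3333

Answer: rgeuargeuxrgeuwdcrgeu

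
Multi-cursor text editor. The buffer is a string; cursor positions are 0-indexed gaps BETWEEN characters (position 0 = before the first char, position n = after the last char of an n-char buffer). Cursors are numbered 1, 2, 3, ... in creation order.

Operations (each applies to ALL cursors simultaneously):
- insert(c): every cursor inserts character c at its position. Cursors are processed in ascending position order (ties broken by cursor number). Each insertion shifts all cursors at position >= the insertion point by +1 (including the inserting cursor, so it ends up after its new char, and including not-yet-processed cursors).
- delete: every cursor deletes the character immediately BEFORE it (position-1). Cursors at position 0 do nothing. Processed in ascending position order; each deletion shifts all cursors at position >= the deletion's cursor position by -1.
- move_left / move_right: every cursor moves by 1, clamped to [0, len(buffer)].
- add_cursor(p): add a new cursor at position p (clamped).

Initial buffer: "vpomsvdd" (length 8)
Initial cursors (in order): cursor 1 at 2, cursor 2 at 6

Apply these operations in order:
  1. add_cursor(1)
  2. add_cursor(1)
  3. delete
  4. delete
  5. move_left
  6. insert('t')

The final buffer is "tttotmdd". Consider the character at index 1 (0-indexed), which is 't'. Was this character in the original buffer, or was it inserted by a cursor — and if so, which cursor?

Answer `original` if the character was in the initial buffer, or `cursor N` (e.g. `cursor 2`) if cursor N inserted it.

After op 1 (add_cursor(1)): buffer="vpomsvdd" (len 8), cursors c3@1 c1@2 c2@6, authorship ........
After op 2 (add_cursor(1)): buffer="vpomsvdd" (len 8), cursors c3@1 c4@1 c1@2 c2@6, authorship ........
After op 3 (delete): buffer="omsdd" (len 5), cursors c1@0 c3@0 c4@0 c2@3, authorship .....
After op 4 (delete): buffer="omdd" (len 4), cursors c1@0 c3@0 c4@0 c2@2, authorship ....
After op 5 (move_left): buffer="omdd" (len 4), cursors c1@0 c3@0 c4@0 c2@1, authorship ....
After op 6 (insert('t')): buffer="tttotmdd" (len 8), cursors c1@3 c3@3 c4@3 c2@5, authorship 134.2...
Authorship (.=original, N=cursor N): 1 3 4 . 2 . . .
Index 1: author = 3

Answer: cursor 3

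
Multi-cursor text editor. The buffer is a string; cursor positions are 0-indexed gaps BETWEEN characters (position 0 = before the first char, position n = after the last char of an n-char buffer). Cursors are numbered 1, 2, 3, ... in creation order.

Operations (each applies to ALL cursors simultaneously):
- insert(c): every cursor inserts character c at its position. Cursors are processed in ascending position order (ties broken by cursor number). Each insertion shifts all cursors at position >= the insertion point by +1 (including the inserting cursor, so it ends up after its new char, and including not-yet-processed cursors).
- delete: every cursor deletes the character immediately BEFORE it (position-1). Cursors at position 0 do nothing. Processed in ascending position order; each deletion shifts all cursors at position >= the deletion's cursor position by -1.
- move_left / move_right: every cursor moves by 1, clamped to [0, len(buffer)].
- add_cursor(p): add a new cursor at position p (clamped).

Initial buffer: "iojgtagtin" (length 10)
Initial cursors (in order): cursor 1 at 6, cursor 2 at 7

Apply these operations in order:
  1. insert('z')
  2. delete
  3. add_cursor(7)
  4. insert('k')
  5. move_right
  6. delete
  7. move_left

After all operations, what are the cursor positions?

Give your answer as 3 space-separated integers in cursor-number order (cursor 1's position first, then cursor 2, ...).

Answer: 6 7 7

Derivation:
After op 1 (insert('z')): buffer="iojgtazgztin" (len 12), cursors c1@7 c2@9, authorship ......1.2...
After op 2 (delete): buffer="iojgtagtin" (len 10), cursors c1@6 c2@7, authorship ..........
After op 3 (add_cursor(7)): buffer="iojgtagtin" (len 10), cursors c1@6 c2@7 c3@7, authorship ..........
After op 4 (insert('k')): buffer="iojgtakgkktin" (len 13), cursors c1@7 c2@10 c3@10, authorship ......1.23...
After op 5 (move_right): buffer="iojgtakgkktin" (len 13), cursors c1@8 c2@11 c3@11, authorship ......1.23...
After op 6 (delete): buffer="iojgtakkin" (len 10), cursors c1@7 c2@8 c3@8, authorship ......12..
After op 7 (move_left): buffer="iojgtakkin" (len 10), cursors c1@6 c2@7 c3@7, authorship ......12..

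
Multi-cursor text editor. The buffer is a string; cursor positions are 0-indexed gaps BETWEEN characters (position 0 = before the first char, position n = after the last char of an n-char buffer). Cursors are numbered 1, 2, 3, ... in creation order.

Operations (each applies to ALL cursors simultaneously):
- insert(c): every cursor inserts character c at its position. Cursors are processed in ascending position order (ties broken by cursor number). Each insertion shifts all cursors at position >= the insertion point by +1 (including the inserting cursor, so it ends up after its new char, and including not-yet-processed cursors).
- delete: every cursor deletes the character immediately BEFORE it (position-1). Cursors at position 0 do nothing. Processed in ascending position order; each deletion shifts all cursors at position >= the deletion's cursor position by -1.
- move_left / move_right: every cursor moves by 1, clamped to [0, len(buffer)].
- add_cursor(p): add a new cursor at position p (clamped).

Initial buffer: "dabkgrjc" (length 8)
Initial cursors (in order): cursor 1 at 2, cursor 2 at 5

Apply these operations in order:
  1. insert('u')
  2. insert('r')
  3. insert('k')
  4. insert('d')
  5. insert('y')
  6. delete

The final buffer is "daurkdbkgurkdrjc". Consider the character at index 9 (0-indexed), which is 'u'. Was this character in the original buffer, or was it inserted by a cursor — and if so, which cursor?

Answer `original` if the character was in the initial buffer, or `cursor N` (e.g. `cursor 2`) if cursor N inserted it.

After op 1 (insert('u')): buffer="daubkgurjc" (len 10), cursors c1@3 c2@7, authorship ..1...2...
After op 2 (insert('r')): buffer="daurbkgurrjc" (len 12), cursors c1@4 c2@9, authorship ..11...22...
After op 3 (insert('k')): buffer="daurkbkgurkrjc" (len 14), cursors c1@5 c2@11, authorship ..111...222...
After op 4 (insert('d')): buffer="daurkdbkgurkdrjc" (len 16), cursors c1@6 c2@13, authorship ..1111...2222...
After op 5 (insert('y')): buffer="daurkdybkgurkdyrjc" (len 18), cursors c1@7 c2@15, authorship ..11111...22222...
After op 6 (delete): buffer="daurkdbkgurkdrjc" (len 16), cursors c1@6 c2@13, authorship ..1111...2222...
Authorship (.=original, N=cursor N): . . 1 1 1 1 . . . 2 2 2 2 . . .
Index 9: author = 2

Answer: cursor 2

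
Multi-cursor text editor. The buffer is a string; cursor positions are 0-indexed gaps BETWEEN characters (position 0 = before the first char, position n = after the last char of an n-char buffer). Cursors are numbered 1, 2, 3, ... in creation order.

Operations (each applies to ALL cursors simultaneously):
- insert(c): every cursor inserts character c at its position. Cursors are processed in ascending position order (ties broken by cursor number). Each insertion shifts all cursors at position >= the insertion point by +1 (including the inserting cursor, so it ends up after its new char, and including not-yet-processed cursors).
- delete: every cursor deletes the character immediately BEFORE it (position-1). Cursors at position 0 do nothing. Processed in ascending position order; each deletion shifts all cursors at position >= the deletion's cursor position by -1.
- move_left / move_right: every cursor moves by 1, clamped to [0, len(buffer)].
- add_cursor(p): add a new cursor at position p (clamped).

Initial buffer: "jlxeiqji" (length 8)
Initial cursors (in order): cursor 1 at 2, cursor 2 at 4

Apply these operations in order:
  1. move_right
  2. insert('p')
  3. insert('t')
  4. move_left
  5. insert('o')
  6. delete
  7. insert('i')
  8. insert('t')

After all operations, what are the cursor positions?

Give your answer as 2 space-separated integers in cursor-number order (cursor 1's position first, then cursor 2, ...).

Answer: 6 12

Derivation:
After op 1 (move_right): buffer="jlxeiqji" (len 8), cursors c1@3 c2@5, authorship ........
After op 2 (insert('p')): buffer="jlxpeipqji" (len 10), cursors c1@4 c2@7, authorship ...1..2...
After op 3 (insert('t')): buffer="jlxpteiptqji" (len 12), cursors c1@5 c2@9, authorship ...11..22...
After op 4 (move_left): buffer="jlxpteiptqji" (len 12), cursors c1@4 c2@8, authorship ...11..22...
After op 5 (insert('o')): buffer="jlxpoteipotqji" (len 14), cursors c1@5 c2@10, authorship ...111..222...
After op 6 (delete): buffer="jlxpteiptqji" (len 12), cursors c1@4 c2@8, authorship ...11..22...
After op 7 (insert('i')): buffer="jlxpiteipitqji" (len 14), cursors c1@5 c2@10, authorship ...111..222...
After op 8 (insert('t')): buffer="jlxpitteipittqji" (len 16), cursors c1@6 c2@12, authorship ...1111..2222...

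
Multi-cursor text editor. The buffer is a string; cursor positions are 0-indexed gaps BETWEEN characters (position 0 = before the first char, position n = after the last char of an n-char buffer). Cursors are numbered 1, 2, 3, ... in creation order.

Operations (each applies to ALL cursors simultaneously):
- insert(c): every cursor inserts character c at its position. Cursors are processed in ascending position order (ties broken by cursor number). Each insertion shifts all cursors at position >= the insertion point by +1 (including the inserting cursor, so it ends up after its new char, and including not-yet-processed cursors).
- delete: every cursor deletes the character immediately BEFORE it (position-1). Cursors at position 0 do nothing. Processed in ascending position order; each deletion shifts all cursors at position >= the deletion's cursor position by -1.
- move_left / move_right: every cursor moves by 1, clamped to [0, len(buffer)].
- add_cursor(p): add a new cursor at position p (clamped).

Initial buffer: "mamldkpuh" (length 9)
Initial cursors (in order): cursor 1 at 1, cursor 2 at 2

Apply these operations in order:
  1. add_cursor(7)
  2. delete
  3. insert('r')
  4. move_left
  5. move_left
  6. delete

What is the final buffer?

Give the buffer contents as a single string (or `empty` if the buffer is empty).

After op 1 (add_cursor(7)): buffer="mamldkpuh" (len 9), cursors c1@1 c2@2 c3@7, authorship .........
After op 2 (delete): buffer="mldkuh" (len 6), cursors c1@0 c2@0 c3@4, authorship ......
After op 3 (insert('r')): buffer="rrmldkruh" (len 9), cursors c1@2 c2@2 c3@7, authorship 12....3..
After op 4 (move_left): buffer="rrmldkruh" (len 9), cursors c1@1 c2@1 c3@6, authorship 12....3..
After op 5 (move_left): buffer="rrmldkruh" (len 9), cursors c1@0 c2@0 c3@5, authorship 12....3..
After op 6 (delete): buffer="rrmlkruh" (len 8), cursors c1@0 c2@0 c3@4, authorship 12...3..

Answer: rrmlkruh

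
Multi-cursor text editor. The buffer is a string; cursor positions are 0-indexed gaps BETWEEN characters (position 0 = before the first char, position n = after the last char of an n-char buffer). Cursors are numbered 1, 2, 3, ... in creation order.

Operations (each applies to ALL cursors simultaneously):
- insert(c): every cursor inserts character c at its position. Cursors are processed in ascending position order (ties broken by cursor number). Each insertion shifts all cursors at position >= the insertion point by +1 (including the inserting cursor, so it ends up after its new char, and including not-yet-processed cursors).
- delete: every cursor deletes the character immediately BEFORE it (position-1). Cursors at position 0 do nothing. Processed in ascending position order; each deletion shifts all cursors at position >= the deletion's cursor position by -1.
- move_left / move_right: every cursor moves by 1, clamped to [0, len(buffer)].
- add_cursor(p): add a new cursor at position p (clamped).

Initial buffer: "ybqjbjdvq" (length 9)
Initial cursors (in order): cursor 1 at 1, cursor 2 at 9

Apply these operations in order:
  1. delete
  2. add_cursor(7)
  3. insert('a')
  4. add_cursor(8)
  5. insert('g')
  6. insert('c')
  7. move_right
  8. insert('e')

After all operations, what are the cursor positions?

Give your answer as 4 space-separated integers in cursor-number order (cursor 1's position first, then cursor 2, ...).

After op 1 (delete): buffer="bqjbjdv" (len 7), cursors c1@0 c2@7, authorship .......
After op 2 (add_cursor(7)): buffer="bqjbjdv" (len 7), cursors c1@0 c2@7 c3@7, authorship .......
After op 3 (insert('a')): buffer="abqjbjdvaa" (len 10), cursors c1@1 c2@10 c3@10, authorship 1.......23
After op 4 (add_cursor(8)): buffer="abqjbjdvaa" (len 10), cursors c1@1 c4@8 c2@10 c3@10, authorship 1.......23
After op 5 (insert('g')): buffer="agbqjbjdvgaagg" (len 14), cursors c1@2 c4@10 c2@14 c3@14, authorship 11.......42323
After op 6 (insert('c')): buffer="agcbqjbjdvgcaaggcc" (len 18), cursors c1@3 c4@12 c2@18 c3@18, authorship 111.......44232323
After op 7 (move_right): buffer="agcbqjbjdvgcaaggcc" (len 18), cursors c1@4 c4@13 c2@18 c3@18, authorship 111.......44232323
After op 8 (insert('e')): buffer="agcbeqjbjdvgcaeaggccee" (len 22), cursors c1@5 c4@15 c2@22 c3@22, authorship 111.1......44243232323

Answer: 5 22 22 15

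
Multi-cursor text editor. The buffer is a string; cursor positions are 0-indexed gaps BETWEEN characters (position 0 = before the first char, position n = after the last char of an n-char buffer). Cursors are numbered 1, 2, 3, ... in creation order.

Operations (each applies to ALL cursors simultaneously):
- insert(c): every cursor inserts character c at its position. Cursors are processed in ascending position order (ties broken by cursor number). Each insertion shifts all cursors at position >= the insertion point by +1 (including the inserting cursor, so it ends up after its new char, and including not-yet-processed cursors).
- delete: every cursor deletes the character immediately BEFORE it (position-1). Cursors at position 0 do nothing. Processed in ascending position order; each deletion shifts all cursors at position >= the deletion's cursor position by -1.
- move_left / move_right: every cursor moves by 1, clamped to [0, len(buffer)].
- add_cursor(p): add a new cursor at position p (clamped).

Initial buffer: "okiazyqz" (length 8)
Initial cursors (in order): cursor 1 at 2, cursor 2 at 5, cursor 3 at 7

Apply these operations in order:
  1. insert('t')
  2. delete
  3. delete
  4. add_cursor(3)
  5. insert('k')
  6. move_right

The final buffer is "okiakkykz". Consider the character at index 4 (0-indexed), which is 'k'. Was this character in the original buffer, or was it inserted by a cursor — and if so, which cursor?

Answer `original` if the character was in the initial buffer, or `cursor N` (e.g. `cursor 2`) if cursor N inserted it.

Answer: cursor 2

Derivation:
After op 1 (insert('t')): buffer="oktiaztyqtz" (len 11), cursors c1@3 c2@7 c3@10, authorship ..1...2..3.
After op 2 (delete): buffer="okiazyqz" (len 8), cursors c1@2 c2@5 c3@7, authorship ........
After op 3 (delete): buffer="oiayz" (len 5), cursors c1@1 c2@3 c3@4, authorship .....
After op 4 (add_cursor(3)): buffer="oiayz" (len 5), cursors c1@1 c2@3 c4@3 c3@4, authorship .....
After op 5 (insert('k')): buffer="okiakkykz" (len 9), cursors c1@2 c2@6 c4@6 c3@8, authorship .1..24.3.
After op 6 (move_right): buffer="okiakkykz" (len 9), cursors c1@3 c2@7 c4@7 c3@9, authorship .1..24.3.
Authorship (.=original, N=cursor N): . 1 . . 2 4 . 3 .
Index 4: author = 2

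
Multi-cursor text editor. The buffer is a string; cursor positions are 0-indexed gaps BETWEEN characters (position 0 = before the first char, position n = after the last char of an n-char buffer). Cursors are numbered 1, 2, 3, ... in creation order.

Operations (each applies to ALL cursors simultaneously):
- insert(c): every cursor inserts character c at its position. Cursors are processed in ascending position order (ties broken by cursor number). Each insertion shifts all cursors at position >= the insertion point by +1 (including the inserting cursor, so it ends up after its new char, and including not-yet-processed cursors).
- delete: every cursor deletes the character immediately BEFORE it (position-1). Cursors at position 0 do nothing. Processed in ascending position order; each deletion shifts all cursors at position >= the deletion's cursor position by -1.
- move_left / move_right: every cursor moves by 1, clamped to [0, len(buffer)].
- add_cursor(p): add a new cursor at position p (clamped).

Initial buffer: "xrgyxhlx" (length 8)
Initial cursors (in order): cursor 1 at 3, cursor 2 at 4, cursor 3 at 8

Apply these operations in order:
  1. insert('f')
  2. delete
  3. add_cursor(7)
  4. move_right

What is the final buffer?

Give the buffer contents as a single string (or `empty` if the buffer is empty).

Answer: xrgyxhlx

Derivation:
After op 1 (insert('f')): buffer="xrgfyfxhlxf" (len 11), cursors c1@4 c2@6 c3@11, authorship ...1.2....3
After op 2 (delete): buffer="xrgyxhlx" (len 8), cursors c1@3 c2@4 c3@8, authorship ........
After op 3 (add_cursor(7)): buffer="xrgyxhlx" (len 8), cursors c1@3 c2@4 c4@7 c3@8, authorship ........
After op 4 (move_right): buffer="xrgyxhlx" (len 8), cursors c1@4 c2@5 c3@8 c4@8, authorship ........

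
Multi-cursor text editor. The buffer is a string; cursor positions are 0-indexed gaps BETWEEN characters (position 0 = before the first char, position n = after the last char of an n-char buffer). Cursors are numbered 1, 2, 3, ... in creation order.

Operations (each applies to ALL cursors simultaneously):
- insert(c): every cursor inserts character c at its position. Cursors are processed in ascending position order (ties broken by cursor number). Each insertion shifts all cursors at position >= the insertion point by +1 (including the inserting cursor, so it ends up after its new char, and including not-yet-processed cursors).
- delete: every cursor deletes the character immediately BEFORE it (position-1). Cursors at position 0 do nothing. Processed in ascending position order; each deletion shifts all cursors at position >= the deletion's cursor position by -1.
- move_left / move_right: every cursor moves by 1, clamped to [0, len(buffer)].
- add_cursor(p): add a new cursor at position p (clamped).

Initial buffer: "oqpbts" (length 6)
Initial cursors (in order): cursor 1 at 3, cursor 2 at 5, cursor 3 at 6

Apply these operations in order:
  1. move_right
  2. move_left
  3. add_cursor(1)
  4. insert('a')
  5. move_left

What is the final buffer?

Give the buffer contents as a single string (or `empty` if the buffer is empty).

Answer: oaqpabtaas

Derivation:
After op 1 (move_right): buffer="oqpbts" (len 6), cursors c1@4 c2@6 c3@6, authorship ......
After op 2 (move_left): buffer="oqpbts" (len 6), cursors c1@3 c2@5 c3@5, authorship ......
After op 3 (add_cursor(1)): buffer="oqpbts" (len 6), cursors c4@1 c1@3 c2@5 c3@5, authorship ......
After op 4 (insert('a')): buffer="oaqpabtaas" (len 10), cursors c4@2 c1@5 c2@9 c3@9, authorship .4..1..23.
After op 5 (move_left): buffer="oaqpabtaas" (len 10), cursors c4@1 c1@4 c2@8 c3@8, authorship .4..1..23.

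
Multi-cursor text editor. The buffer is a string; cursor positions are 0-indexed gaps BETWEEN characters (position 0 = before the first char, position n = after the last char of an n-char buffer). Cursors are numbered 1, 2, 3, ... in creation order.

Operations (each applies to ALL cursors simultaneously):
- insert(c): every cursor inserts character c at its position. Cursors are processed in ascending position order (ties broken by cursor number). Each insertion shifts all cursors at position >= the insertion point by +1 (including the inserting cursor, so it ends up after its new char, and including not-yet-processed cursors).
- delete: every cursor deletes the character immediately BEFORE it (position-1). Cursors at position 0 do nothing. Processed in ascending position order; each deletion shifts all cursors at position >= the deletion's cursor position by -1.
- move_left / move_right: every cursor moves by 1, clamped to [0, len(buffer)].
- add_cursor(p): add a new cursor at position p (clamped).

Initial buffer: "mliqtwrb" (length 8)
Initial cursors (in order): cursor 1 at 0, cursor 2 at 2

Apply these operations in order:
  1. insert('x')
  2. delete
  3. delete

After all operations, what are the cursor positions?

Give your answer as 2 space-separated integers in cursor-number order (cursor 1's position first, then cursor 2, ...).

Answer: 0 1

Derivation:
After op 1 (insert('x')): buffer="xmlxiqtwrb" (len 10), cursors c1@1 c2@4, authorship 1..2......
After op 2 (delete): buffer="mliqtwrb" (len 8), cursors c1@0 c2@2, authorship ........
After op 3 (delete): buffer="miqtwrb" (len 7), cursors c1@0 c2@1, authorship .......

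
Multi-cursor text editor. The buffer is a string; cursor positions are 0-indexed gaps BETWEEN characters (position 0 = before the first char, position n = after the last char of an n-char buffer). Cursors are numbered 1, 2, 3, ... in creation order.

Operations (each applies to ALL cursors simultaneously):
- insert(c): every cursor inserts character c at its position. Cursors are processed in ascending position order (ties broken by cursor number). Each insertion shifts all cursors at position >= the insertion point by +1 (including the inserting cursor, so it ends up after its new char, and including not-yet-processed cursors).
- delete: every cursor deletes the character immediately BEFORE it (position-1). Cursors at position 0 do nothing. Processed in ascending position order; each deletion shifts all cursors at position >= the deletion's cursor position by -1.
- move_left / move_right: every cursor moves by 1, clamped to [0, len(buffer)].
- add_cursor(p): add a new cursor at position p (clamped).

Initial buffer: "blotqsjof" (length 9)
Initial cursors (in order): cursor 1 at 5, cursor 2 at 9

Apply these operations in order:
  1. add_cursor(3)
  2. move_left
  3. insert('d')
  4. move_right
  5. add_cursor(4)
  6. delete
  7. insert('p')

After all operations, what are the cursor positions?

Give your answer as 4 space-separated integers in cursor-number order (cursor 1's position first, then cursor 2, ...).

After op 1 (add_cursor(3)): buffer="blotqsjof" (len 9), cursors c3@3 c1@5 c2@9, authorship .........
After op 2 (move_left): buffer="blotqsjof" (len 9), cursors c3@2 c1@4 c2@8, authorship .........
After op 3 (insert('d')): buffer="bldotdqsjodf" (len 12), cursors c3@3 c1@6 c2@11, authorship ..3..1....2.
After op 4 (move_right): buffer="bldotdqsjodf" (len 12), cursors c3@4 c1@7 c2@12, authorship ..3..1....2.
After op 5 (add_cursor(4)): buffer="bldotdqsjodf" (len 12), cursors c3@4 c4@4 c1@7 c2@12, authorship ..3..1....2.
After op 6 (delete): buffer="bltdsjod" (len 8), cursors c3@2 c4@2 c1@4 c2@8, authorship ...1...2
After op 7 (insert('p')): buffer="blpptdpsjodp" (len 12), cursors c3@4 c4@4 c1@7 c2@12, authorship ..34.11...22

Answer: 7 12 4 4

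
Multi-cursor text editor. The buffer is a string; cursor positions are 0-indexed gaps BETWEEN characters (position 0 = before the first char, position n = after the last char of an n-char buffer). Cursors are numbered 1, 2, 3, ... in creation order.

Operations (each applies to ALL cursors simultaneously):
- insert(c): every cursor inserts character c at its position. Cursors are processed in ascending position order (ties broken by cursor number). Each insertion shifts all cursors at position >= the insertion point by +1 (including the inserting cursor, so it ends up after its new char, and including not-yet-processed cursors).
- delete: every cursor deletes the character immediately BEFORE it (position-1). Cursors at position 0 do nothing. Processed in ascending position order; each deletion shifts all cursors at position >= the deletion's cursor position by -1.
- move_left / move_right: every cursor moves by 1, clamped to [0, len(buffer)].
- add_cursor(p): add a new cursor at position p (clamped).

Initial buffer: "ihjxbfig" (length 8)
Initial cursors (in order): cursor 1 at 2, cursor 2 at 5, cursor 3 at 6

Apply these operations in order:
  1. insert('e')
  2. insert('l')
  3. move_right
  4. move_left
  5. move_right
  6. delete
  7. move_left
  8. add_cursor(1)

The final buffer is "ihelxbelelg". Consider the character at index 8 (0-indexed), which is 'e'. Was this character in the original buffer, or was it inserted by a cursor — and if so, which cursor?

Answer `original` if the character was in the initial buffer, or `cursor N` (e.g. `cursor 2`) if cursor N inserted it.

After op 1 (insert('e')): buffer="ihejxbefeig" (len 11), cursors c1@3 c2@7 c3@9, authorship ..1...2.3..
After op 2 (insert('l')): buffer="iheljxbelfelig" (len 14), cursors c1@4 c2@9 c3@12, authorship ..11...22.33..
After op 3 (move_right): buffer="iheljxbelfelig" (len 14), cursors c1@5 c2@10 c3@13, authorship ..11...22.33..
After op 4 (move_left): buffer="iheljxbelfelig" (len 14), cursors c1@4 c2@9 c3@12, authorship ..11...22.33..
After op 5 (move_right): buffer="iheljxbelfelig" (len 14), cursors c1@5 c2@10 c3@13, authorship ..11...22.33..
After op 6 (delete): buffer="ihelxbelelg" (len 11), cursors c1@4 c2@8 c3@10, authorship ..11..2233.
After op 7 (move_left): buffer="ihelxbelelg" (len 11), cursors c1@3 c2@7 c3@9, authorship ..11..2233.
After op 8 (add_cursor(1)): buffer="ihelxbelelg" (len 11), cursors c4@1 c1@3 c2@7 c3@9, authorship ..11..2233.
Authorship (.=original, N=cursor N): . . 1 1 . . 2 2 3 3 .
Index 8: author = 3

Answer: cursor 3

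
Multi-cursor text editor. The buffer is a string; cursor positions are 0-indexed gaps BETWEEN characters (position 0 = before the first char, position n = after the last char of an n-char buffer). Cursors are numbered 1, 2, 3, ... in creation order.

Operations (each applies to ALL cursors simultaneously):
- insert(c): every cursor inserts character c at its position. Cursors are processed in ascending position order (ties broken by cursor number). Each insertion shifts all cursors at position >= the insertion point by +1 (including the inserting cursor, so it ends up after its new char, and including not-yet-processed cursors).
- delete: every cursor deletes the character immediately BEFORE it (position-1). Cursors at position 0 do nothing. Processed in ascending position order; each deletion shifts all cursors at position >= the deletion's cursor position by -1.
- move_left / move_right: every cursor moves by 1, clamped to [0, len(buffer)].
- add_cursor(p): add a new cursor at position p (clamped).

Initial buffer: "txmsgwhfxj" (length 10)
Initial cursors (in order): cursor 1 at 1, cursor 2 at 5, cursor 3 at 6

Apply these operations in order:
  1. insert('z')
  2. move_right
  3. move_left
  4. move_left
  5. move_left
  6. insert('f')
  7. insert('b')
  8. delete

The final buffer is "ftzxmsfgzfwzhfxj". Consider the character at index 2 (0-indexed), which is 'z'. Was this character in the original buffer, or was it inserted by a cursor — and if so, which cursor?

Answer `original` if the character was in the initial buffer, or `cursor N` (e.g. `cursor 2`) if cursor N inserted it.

Answer: cursor 1

Derivation:
After op 1 (insert('z')): buffer="tzxmsgzwzhfxj" (len 13), cursors c1@2 c2@7 c3@9, authorship .1....2.3....
After op 2 (move_right): buffer="tzxmsgzwzhfxj" (len 13), cursors c1@3 c2@8 c3@10, authorship .1....2.3....
After op 3 (move_left): buffer="tzxmsgzwzhfxj" (len 13), cursors c1@2 c2@7 c3@9, authorship .1....2.3....
After op 4 (move_left): buffer="tzxmsgzwzhfxj" (len 13), cursors c1@1 c2@6 c3@8, authorship .1....2.3....
After op 5 (move_left): buffer="tzxmsgzwzhfxj" (len 13), cursors c1@0 c2@5 c3@7, authorship .1....2.3....
After op 6 (insert('f')): buffer="ftzxmsfgzfwzhfxj" (len 16), cursors c1@1 c2@7 c3@10, authorship 1.1...2.23.3....
After op 7 (insert('b')): buffer="fbtzxmsfbgzfbwzhfxj" (len 19), cursors c1@2 c2@9 c3@13, authorship 11.1...22.233.3....
After op 8 (delete): buffer="ftzxmsfgzfwzhfxj" (len 16), cursors c1@1 c2@7 c3@10, authorship 1.1...2.23.3....
Authorship (.=original, N=cursor N): 1 . 1 . . . 2 . 2 3 . 3 . . . .
Index 2: author = 1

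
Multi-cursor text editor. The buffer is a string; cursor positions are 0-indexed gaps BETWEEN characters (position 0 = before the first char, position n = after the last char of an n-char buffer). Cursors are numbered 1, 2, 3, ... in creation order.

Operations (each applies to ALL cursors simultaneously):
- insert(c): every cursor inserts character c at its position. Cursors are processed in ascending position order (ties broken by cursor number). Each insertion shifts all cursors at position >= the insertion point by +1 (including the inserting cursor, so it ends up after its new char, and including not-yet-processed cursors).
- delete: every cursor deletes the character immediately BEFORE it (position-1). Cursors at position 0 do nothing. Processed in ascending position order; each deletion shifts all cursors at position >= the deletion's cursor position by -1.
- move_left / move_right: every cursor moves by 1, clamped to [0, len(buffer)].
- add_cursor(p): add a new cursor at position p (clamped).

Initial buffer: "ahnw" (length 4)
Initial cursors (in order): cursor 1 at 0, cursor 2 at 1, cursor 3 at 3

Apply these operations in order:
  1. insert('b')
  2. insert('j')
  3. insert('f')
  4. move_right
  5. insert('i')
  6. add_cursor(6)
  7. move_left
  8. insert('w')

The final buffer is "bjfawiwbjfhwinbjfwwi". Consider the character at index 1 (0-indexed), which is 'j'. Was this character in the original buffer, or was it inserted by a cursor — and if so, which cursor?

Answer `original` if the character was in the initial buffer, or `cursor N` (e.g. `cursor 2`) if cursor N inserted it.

Answer: cursor 1

Derivation:
After op 1 (insert('b')): buffer="babhnbw" (len 7), cursors c1@1 c2@3 c3@6, authorship 1.2..3.
After op 2 (insert('j')): buffer="bjabjhnbjw" (len 10), cursors c1@2 c2@5 c3@9, authorship 11.22..33.
After op 3 (insert('f')): buffer="bjfabjfhnbjfw" (len 13), cursors c1@3 c2@7 c3@12, authorship 111.222..333.
After op 4 (move_right): buffer="bjfabjfhnbjfw" (len 13), cursors c1@4 c2@8 c3@13, authorship 111.222..333.
After op 5 (insert('i')): buffer="bjfaibjfhinbjfwi" (len 16), cursors c1@5 c2@10 c3@16, authorship 111.1222.2.333.3
After op 6 (add_cursor(6)): buffer="bjfaibjfhinbjfwi" (len 16), cursors c1@5 c4@6 c2@10 c3@16, authorship 111.1222.2.333.3
After op 7 (move_left): buffer="bjfaibjfhinbjfwi" (len 16), cursors c1@4 c4@5 c2@9 c3@15, authorship 111.1222.2.333.3
After op 8 (insert('w')): buffer="bjfawiwbjfhwinbjfwwi" (len 20), cursors c1@5 c4@7 c2@12 c3@19, authorship 111.114222.22.333.33
Authorship (.=original, N=cursor N): 1 1 1 . 1 1 4 2 2 2 . 2 2 . 3 3 3 . 3 3
Index 1: author = 1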